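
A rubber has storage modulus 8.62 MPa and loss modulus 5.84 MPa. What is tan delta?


tan delta = E'' / E'
= 5.84 / 8.62
= 0.6775

tan delta = 0.6775


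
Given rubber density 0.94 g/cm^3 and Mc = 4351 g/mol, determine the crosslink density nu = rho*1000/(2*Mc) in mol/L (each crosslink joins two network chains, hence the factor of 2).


nu = rho * 1000 / (2 * Mc)
nu = 0.94 * 1000 / (2 * 4351)
nu = 940.0 / 8702
nu = 0.1080 mol/L

0.1080 mol/L


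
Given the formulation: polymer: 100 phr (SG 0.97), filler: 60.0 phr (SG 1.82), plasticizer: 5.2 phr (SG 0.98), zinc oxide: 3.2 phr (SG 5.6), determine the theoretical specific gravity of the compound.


Sum of weights = 168.4
Volume contributions:
  polymer: 100/0.97 = 103.0928
  filler: 60.0/1.82 = 32.9670
  plasticizer: 5.2/0.98 = 5.3061
  zinc oxide: 3.2/5.6 = 0.5714
Sum of volumes = 141.9374
SG = 168.4 / 141.9374 = 1.186

SG = 1.186


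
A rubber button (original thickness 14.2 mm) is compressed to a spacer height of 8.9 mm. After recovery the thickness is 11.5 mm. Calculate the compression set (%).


CS = (t0 - recovered) / (t0 - ts) * 100
= (14.2 - 11.5) / (14.2 - 8.9) * 100
= 2.7 / 5.3 * 100
= 50.9%

50.9%


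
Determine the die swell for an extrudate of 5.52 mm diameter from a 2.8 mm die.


Die swell ratio = D_extrudate / D_die
= 5.52 / 2.8
= 1.971

Die swell = 1.971


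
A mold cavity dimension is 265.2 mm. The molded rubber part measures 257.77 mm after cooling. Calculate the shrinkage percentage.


Shrinkage = (mold - part) / mold * 100
= (265.2 - 257.77) / 265.2 * 100
= 7.43 / 265.2 * 100
= 2.8%

2.8%


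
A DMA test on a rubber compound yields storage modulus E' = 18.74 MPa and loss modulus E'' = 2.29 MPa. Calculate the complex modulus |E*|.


|E*| = sqrt(E'^2 + E''^2)
= sqrt(18.74^2 + 2.29^2)
= sqrt(351.1876 + 5.2441)
= 18.879 MPa

18.879 MPa


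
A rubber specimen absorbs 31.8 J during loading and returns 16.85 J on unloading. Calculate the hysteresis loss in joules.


Hysteresis loss = loading - unloading
= 31.8 - 16.85
= 14.95 J

14.95 J


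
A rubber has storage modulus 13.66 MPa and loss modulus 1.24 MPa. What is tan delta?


tan delta = E'' / E'
= 1.24 / 13.66
= 0.0908

tan delta = 0.0908


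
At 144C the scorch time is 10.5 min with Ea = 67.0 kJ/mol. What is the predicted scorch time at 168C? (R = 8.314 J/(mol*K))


Convert temperatures: T1 = 144 + 273.15 = 417.15 K, T2 = 168 + 273.15 = 441.15 K
ts2_new = 10.5 * exp(67000 / 8.314 * (1/441.15 - 1/417.15))
1/T2 - 1/T1 = -1.3042e-04
ts2_new = 3.67 min

3.67 min


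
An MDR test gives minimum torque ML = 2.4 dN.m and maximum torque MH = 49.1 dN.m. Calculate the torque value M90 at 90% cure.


M90 = ML + 0.9 * (MH - ML)
M90 = 2.4 + 0.9 * (49.1 - 2.4)
M90 = 2.4 + 0.9 * 46.7
M90 = 44.43 dN.m

44.43 dN.m


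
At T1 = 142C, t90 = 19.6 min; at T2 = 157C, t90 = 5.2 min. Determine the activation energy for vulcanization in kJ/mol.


T1 = 415.15 K, T2 = 430.15 K
1/T1 - 1/T2 = 8.3997e-05
ln(t1/t2) = ln(19.6/5.2) = 1.3269
Ea = 8.314 * 1.3269 / 8.3997e-05 = 131332.5611 J/mol
Ea = 131.33 kJ/mol

131.33 kJ/mol


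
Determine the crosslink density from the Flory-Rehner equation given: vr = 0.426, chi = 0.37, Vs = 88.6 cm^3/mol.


ln(1 - vr) = ln(1 - 0.426) = -0.5551
Numerator = -((-0.5551) + 0.426 + 0.37 * 0.426^2) = 0.0620
Denominator = 88.6 * (0.426^(1/3) - 0.426/2) = 47.7941
nu = 0.0620 / 47.7941 = 0.0013 mol/cm^3

0.0013 mol/cm^3


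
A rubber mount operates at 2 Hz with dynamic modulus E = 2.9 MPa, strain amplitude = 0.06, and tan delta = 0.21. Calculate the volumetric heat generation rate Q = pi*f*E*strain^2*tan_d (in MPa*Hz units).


Q = pi * f * E * strain^2 * tan_d
= pi * 2 * 2.9 * 0.06^2 * 0.21
= pi * 2 * 2.9 * 0.0036 * 0.21
= 0.0138

Q = 0.0138


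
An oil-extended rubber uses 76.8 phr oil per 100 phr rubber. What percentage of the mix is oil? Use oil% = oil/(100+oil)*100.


Oil % = oil / (100 + oil) * 100
= 76.8 / (100 + 76.8) * 100
= 76.8 / 176.8 * 100
= 43.44%

43.44%


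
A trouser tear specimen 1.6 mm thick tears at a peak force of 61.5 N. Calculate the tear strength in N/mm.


Tear strength = force / thickness
= 61.5 / 1.6
= 38.44 N/mm

38.44 N/mm


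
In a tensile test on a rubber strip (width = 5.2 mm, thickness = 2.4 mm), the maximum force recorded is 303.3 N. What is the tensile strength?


Area = width * thickness = 5.2 * 2.4 = 12.48 mm^2
TS = force / area = 303.3 / 12.48 = 24.3 MPa

24.3 MPa


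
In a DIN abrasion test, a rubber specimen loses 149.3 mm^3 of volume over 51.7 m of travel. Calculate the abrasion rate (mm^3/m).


Rate = volume_loss / distance
= 149.3 / 51.7
= 2.888 mm^3/m

2.888 mm^3/m


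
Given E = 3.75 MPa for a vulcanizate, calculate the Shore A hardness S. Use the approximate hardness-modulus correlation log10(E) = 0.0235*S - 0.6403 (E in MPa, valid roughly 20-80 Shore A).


log10(E) = 0.0235*S - 0.6403  =>  S = (log10(E) + 0.6403) / 0.0235
log10(3.75) = 0.574031
S = (0.574031 + 0.6403) / 0.0235 = 1.214331 / 0.0235
S = 51.7

Shore A = 51.7


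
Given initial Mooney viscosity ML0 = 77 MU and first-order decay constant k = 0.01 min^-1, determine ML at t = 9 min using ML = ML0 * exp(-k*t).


ML = ML0 * exp(-k * t)
ML = 77 * exp(-0.01 * 9)
ML = 77 * 0.9139
ML = 70.37 MU

70.37 MU


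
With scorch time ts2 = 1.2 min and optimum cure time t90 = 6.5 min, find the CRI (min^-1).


CRI = 100 / (t90 - ts2)
= 100 / (6.5 - 1.2)
= 100 / 5.3
= 18.87 min^-1

18.87 min^-1


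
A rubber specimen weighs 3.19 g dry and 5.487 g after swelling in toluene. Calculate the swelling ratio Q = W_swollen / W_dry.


Q = W_swollen / W_dry
Q = 5.487 / 3.19
Q = 1.72

Q = 1.72


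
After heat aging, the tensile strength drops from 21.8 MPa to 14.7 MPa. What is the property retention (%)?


Retention = aged / original * 100
= 14.7 / 21.8 * 100
= 67.4%

67.4%


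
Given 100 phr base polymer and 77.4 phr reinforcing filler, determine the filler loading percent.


Filler % = filler / (rubber + filler) * 100
= 77.4 / (100 + 77.4) * 100
= 77.4 / 177.4 * 100
= 43.63%

43.63%


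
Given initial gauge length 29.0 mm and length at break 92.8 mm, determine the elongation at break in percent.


Elongation = (Lf - L0) / L0 * 100
= (92.8 - 29.0) / 29.0 * 100
= 63.8 / 29.0 * 100
= 220.0%

220.0%


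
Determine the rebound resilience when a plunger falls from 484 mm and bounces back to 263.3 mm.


Resilience = h_rebound / h_drop * 100
= 263.3 / 484 * 100
= 54.4%

54.4%


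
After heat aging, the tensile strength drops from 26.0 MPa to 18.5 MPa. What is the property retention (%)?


Retention = aged / original * 100
= 18.5 / 26.0 * 100
= 71.2%

71.2%


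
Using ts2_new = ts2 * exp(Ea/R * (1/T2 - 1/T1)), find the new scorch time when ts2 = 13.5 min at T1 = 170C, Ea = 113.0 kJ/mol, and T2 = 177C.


Convert temperatures: T1 = 170 + 273.15 = 443.15 K, T2 = 177 + 273.15 = 450.15 K
ts2_new = 13.5 * exp(113000 / 8.314 * (1/450.15 - 1/443.15))
1/T2 - 1/T1 = -3.5091e-05
ts2_new = 8.38 min

8.38 min


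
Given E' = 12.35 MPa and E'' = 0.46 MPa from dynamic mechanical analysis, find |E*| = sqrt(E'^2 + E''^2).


|E*| = sqrt(E'^2 + E''^2)
= sqrt(12.35^2 + 0.46^2)
= sqrt(152.5225 + 0.2116)
= 12.359 MPa

12.359 MPa


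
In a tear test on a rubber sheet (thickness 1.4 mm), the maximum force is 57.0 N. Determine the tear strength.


Tear strength = force / thickness
= 57.0 / 1.4
= 40.71 N/mm

40.71 N/mm


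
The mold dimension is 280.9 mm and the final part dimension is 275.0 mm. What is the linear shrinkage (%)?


Shrinkage = (mold - part) / mold * 100
= (280.9 - 275.0) / 280.9 * 100
= 5.9 / 280.9 * 100
= 2.1%

2.1%


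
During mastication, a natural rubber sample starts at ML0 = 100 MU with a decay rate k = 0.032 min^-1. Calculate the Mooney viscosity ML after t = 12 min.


ML = ML0 * exp(-k * t)
ML = 100 * exp(-0.032 * 12)
ML = 100 * 0.6811
ML = 68.11 MU

68.11 MU


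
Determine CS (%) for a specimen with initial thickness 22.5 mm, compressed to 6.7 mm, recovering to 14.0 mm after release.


CS = (t0 - recovered) / (t0 - ts) * 100
= (22.5 - 14.0) / (22.5 - 6.7) * 100
= 8.5 / 15.8 * 100
= 53.8%

53.8%


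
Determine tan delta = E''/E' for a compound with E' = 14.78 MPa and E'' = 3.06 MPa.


tan delta = E'' / E'
= 3.06 / 14.78
= 0.207

tan delta = 0.207


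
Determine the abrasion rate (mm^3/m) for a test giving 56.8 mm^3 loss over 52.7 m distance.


Rate = volume_loss / distance
= 56.8 / 52.7
= 1.078 mm^3/m

1.078 mm^3/m


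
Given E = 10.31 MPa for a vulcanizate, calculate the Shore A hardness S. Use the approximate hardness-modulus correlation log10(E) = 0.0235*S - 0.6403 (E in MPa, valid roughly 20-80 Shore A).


log10(E) = 0.0235*S - 0.6403  =>  S = (log10(E) + 0.6403) / 0.0235
log10(10.31) = 1.013259
S = (1.013259 + 0.6403) / 0.0235 = 1.653559 / 0.0235
S = 70.4

Shore A = 70.4


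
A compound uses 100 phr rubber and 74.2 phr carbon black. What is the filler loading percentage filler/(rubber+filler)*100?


Filler % = filler / (rubber + filler) * 100
= 74.2 / (100 + 74.2) * 100
= 74.2 / 174.2 * 100
= 42.59%

42.59%


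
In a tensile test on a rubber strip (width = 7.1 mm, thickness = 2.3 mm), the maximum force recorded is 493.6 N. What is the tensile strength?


Area = width * thickness = 7.1 * 2.3 = 16.33 mm^2
TS = force / area = 493.6 / 16.33 = 30.23 MPa

30.23 MPa


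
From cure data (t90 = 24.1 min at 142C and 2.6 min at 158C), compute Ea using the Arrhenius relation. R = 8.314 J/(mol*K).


T1 = 415.15 K, T2 = 431.15 K
1/T1 - 1/T2 = 8.9390e-05
ln(t1/t2) = ln(24.1/2.6) = 2.2267
Ea = 8.314 * 2.2267 / 8.9390e-05 = 207102.4595 J/mol
Ea = 207.1 kJ/mol

207.1 kJ/mol


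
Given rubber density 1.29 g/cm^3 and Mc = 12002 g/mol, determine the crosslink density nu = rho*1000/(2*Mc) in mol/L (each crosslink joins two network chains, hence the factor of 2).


nu = rho * 1000 / (2 * Mc)
nu = 1.29 * 1000 / (2 * 12002)
nu = 1290.0 / 24004
nu = 0.0537 mol/L

0.0537 mol/L


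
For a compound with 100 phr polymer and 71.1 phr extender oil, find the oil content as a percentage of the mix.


Oil % = oil / (100 + oil) * 100
= 71.1 / (100 + 71.1) * 100
= 71.1 / 171.1 * 100
= 41.55%

41.55%


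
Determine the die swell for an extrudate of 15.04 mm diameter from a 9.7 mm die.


Die swell ratio = D_extrudate / D_die
= 15.04 / 9.7
= 1.551

Die swell = 1.551


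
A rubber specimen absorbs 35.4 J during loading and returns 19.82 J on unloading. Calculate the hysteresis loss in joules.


Hysteresis loss = loading - unloading
= 35.4 - 19.82
= 15.58 J

15.58 J


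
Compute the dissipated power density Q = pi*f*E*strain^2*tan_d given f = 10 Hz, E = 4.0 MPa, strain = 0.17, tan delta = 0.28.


Q = pi * f * E * strain^2 * tan_d
= pi * 10 * 4.0 * 0.17^2 * 0.28
= pi * 10 * 4.0 * 0.0289 * 0.28
= 1.0169

Q = 1.0169


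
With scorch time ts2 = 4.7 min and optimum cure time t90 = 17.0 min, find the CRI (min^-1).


CRI = 100 / (t90 - ts2)
= 100 / (17.0 - 4.7)
= 100 / 12.3
= 8.13 min^-1

8.13 min^-1


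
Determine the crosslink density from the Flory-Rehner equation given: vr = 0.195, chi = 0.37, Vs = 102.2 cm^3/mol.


ln(1 - vr) = ln(1 - 0.195) = -0.2169
Numerator = -((-0.2169) + 0.195 + 0.37 * 0.195^2) = 0.0078
Denominator = 102.2 * (0.195^(1/3) - 0.195/2) = 49.3002
nu = 0.0078 / 49.3002 = 1.5910e-04 mol/cm^3

1.5910e-04 mol/cm^3


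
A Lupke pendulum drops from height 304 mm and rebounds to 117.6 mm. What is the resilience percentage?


Resilience = h_rebound / h_drop * 100
= 117.6 / 304 * 100
= 38.7%

38.7%


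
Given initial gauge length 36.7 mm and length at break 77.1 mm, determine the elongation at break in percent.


Elongation = (Lf - L0) / L0 * 100
= (77.1 - 36.7) / 36.7 * 100
= 40.4 / 36.7 * 100
= 110.1%

110.1%


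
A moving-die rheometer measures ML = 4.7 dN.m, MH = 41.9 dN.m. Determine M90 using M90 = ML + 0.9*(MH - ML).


M90 = ML + 0.9 * (MH - ML)
M90 = 4.7 + 0.9 * (41.9 - 4.7)
M90 = 4.7 + 0.9 * 37.2
M90 = 38.18 dN.m

38.18 dN.m


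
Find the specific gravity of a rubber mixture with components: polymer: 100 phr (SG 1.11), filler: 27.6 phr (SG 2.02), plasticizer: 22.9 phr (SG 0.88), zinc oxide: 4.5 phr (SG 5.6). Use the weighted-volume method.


Sum of weights = 155.0
Volume contributions:
  polymer: 100/1.11 = 90.0901
  filler: 27.6/2.02 = 13.6634
  plasticizer: 22.9/0.88 = 26.0227
  zinc oxide: 4.5/5.6 = 0.8036
Sum of volumes = 130.5798
SG = 155.0 / 130.5798 = 1.187

SG = 1.187


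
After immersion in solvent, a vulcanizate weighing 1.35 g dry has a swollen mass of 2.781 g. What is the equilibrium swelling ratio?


Q = W_swollen / W_dry
Q = 2.781 / 1.35
Q = 2.06

Q = 2.06


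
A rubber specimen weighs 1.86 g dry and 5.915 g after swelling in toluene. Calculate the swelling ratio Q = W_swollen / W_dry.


Q = W_swollen / W_dry
Q = 5.915 / 1.86
Q = 3.18

Q = 3.18


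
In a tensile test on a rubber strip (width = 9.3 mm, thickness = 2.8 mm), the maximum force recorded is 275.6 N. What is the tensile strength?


Area = width * thickness = 9.3 * 2.8 = 26.04 mm^2
TS = force / area = 275.6 / 26.04 = 10.58 MPa

10.58 MPa


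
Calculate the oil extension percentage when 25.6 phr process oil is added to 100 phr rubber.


Oil % = oil / (100 + oil) * 100
= 25.6 / (100 + 25.6) * 100
= 25.6 / 125.6 * 100
= 20.38%

20.38%


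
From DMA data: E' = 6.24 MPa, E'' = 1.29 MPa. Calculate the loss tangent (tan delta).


tan delta = E'' / E'
= 1.29 / 6.24
= 0.2067

tan delta = 0.2067


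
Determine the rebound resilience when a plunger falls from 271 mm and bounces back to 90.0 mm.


Resilience = h_rebound / h_drop * 100
= 90.0 / 271 * 100
= 33.2%

33.2%


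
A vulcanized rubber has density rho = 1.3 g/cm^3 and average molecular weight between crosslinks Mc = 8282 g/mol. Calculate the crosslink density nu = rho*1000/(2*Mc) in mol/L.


nu = rho * 1000 / (2 * Mc)
nu = 1.3 * 1000 / (2 * 8282)
nu = 1300.0 / 16564
nu = 0.0785 mol/L

0.0785 mol/L


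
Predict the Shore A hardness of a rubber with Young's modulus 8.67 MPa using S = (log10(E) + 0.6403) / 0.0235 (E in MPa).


log10(E) = 0.0235*S - 0.6403  =>  S = (log10(E) + 0.6403) / 0.0235
log10(8.67) = 0.938019
S = (0.938019 + 0.6403) / 0.0235 = 1.578319 / 0.0235
S = 67.2

Shore A = 67.2


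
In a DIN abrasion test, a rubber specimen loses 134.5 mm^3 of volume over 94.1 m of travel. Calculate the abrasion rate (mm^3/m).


Rate = volume_loss / distance
= 134.5 / 94.1
= 1.429 mm^3/m

1.429 mm^3/m


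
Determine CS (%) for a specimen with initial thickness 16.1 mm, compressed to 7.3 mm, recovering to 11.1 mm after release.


CS = (t0 - recovered) / (t0 - ts) * 100
= (16.1 - 11.1) / (16.1 - 7.3) * 100
= 5.0 / 8.8 * 100
= 56.8%

56.8%


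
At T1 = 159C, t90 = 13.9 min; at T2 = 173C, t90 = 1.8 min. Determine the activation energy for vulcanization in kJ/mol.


T1 = 432.15 K, T2 = 446.15 K
1/T1 - 1/T2 = 7.2613e-05
ln(t1/t2) = ln(13.9/1.8) = 2.0441
Ea = 8.314 * 2.0441 / 7.2613e-05 = 234045.3406 J/mol
Ea = 234.05 kJ/mol

234.05 kJ/mol


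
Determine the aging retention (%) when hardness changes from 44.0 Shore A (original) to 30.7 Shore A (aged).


Retention = aged / original * 100
= 30.7 / 44.0 * 100
= 69.8%

69.8%


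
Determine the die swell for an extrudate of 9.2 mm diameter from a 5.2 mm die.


Die swell ratio = D_extrudate / D_die
= 9.2 / 5.2
= 1.769

Die swell = 1.769


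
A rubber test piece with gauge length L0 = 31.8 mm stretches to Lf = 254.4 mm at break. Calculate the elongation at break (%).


Elongation = (Lf - L0) / L0 * 100
= (254.4 - 31.8) / 31.8 * 100
= 222.6 / 31.8 * 100
= 700.0%

700.0%


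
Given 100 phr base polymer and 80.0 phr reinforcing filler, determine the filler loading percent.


Filler % = filler / (rubber + filler) * 100
= 80.0 / (100 + 80.0) * 100
= 80.0 / 180.0 * 100
= 44.44%

44.44%


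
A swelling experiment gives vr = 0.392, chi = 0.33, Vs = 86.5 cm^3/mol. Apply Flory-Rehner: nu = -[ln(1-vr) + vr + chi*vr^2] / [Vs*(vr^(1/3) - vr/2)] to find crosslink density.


ln(1 - vr) = ln(1 - 0.392) = -0.4976
Numerator = -((-0.4976) + 0.392 + 0.33 * 0.392^2) = 0.0549
Denominator = 86.5 * (0.392^(1/3) - 0.392/2) = 46.3520
nu = 0.0549 / 46.3520 = 0.0012 mol/cm^3

0.0012 mol/cm^3


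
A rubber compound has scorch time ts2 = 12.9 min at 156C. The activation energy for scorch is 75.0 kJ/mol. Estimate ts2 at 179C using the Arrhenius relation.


Convert temperatures: T1 = 156 + 273.15 = 429.15 K, T2 = 179 + 273.15 = 452.15 K
ts2_new = 12.9 * exp(75000 / 8.314 * (1/452.15 - 1/429.15))
1/T2 - 1/T1 = -1.1853e-04
ts2_new = 4.43 min

4.43 min


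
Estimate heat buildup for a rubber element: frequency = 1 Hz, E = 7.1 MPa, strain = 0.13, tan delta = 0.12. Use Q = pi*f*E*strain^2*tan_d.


Q = pi * f * E * strain^2 * tan_d
= pi * 1 * 7.1 * 0.13^2 * 0.12
= pi * 1 * 7.1 * 0.0169 * 0.12
= 0.0452

Q = 0.0452


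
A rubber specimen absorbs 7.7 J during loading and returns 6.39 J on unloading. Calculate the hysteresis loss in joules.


Hysteresis loss = loading - unloading
= 7.7 - 6.39
= 1.31 J

1.31 J


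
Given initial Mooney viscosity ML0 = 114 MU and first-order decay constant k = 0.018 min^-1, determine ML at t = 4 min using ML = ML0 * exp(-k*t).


ML = ML0 * exp(-k * t)
ML = 114 * exp(-0.018 * 4)
ML = 114 * 0.9305
ML = 106.08 MU

106.08 MU


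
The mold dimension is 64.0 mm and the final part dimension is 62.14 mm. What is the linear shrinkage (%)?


Shrinkage = (mold - part) / mold * 100
= (64.0 - 62.14) / 64.0 * 100
= 1.86 / 64.0 * 100
= 2.91%

2.91%


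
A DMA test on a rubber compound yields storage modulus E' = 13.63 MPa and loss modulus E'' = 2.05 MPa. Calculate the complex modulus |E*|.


|E*| = sqrt(E'^2 + E''^2)
= sqrt(13.63^2 + 2.05^2)
= sqrt(185.7769 + 4.2025)
= 13.783 MPa

13.783 MPa


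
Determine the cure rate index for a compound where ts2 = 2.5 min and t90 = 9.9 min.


CRI = 100 / (t90 - ts2)
= 100 / (9.9 - 2.5)
= 100 / 7.4
= 13.51 min^-1

13.51 min^-1


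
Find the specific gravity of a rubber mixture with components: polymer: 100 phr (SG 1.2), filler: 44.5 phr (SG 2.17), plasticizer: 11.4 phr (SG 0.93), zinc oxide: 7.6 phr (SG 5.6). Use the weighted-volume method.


Sum of weights = 163.5
Volume contributions:
  polymer: 100/1.2 = 83.3333
  filler: 44.5/2.17 = 20.5069
  plasticizer: 11.4/0.93 = 12.2581
  zinc oxide: 7.6/5.6 = 1.3571
Sum of volumes = 117.4555
SG = 163.5 / 117.4555 = 1.392

SG = 1.392


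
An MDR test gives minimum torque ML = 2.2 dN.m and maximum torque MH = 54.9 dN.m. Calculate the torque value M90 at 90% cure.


M90 = ML + 0.9 * (MH - ML)
M90 = 2.2 + 0.9 * (54.9 - 2.2)
M90 = 2.2 + 0.9 * 52.7
M90 = 49.63 dN.m

49.63 dN.m


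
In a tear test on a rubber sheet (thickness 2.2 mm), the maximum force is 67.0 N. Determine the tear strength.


Tear strength = force / thickness
= 67.0 / 2.2
= 30.45 N/mm

30.45 N/mm


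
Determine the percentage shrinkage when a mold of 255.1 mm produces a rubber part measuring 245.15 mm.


Shrinkage = (mold - part) / mold * 100
= (255.1 - 245.15) / 255.1 * 100
= 9.95 / 255.1 * 100
= 3.9%

3.9%


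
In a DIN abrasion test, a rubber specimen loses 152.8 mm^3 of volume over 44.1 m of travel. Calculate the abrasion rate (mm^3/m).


Rate = volume_loss / distance
= 152.8 / 44.1
= 3.465 mm^3/m

3.465 mm^3/m


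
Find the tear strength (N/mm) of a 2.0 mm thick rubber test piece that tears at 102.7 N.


Tear strength = force / thickness
= 102.7 / 2.0
= 51.35 N/mm

51.35 N/mm


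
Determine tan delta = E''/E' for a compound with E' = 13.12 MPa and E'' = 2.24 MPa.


tan delta = E'' / E'
= 2.24 / 13.12
= 0.1707

tan delta = 0.1707


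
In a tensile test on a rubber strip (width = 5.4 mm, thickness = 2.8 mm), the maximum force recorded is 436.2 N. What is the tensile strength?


Area = width * thickness = 5.4 * 2.8 = 15.12 mm^2
TS = force / area = 436.2 / 15.12 = 28.85 MPa

28.85 MPa


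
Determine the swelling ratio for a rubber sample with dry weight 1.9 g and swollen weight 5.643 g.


Q = W_swollen / W_dry
Q = 5.643 / 1.9
Q = 2.97

Q = 2.97


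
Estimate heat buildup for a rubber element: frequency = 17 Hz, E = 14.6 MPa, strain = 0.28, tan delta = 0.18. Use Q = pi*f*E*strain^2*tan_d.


Q = pi * f * E * strain^2 * tan_d
= pi * 17 * 14.6 * 0.28^2 * 0.18
= pi * 17 * 14.6 * 0.0784 * 0.18
= 11.0037

Q = 11.0037


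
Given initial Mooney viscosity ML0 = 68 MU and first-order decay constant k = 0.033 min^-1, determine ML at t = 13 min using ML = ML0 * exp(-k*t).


ML = ML0 * exp(-k * t)
ML = 68 * exp(-0.033 * 13)
ML = 68 * 0.6512
ML = 44.28 MU

44.28 MU


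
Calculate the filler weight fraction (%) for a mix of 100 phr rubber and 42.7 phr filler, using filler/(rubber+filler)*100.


Filler % = filler / (rubber + filler) * 100
= 42.7 / (100 + 42.7) * 100
= 42.7 / 142.7 * 100
= 29.92%

29.92%


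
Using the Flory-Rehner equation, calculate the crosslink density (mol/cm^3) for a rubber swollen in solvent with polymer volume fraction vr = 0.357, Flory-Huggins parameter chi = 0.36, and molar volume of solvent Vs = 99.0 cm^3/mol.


ln(1 - vr) = ln(1 - 0.357) = -0.4416
Numerator = -((-0.4416) + 0.357 + 0.36 * 0.357^2) = 0.0387
Denominator = 99.0 * (0.357^(1/3) - 0.357/2) = 52.5588
nu = 0.0387 / 52.5588 = 7.3687e-04 mol/cm^3

7.3687e-04 mol/cm^3


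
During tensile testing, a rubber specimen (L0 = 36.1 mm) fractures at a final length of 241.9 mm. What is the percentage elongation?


Elongation = (Lf - L0) / L0 * 100
= (241.9 - 36.1) / 36.1 * 100
= 205.8 / 36.1 * 100
= 570.1%

570.1%


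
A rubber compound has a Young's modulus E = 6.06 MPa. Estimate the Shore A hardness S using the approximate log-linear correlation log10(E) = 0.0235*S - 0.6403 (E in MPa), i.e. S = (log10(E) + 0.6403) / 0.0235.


log10(E) = 0.0235*S - 0.6403  =>  S = (log10(E) + 0.6403) / 0.0235
log10(6.06) = 0.782473
S = (0.782473 + 0.6403) / 0.0235 = 1.422773 / 0.0235
S = 60.5

Shore A = 60.5


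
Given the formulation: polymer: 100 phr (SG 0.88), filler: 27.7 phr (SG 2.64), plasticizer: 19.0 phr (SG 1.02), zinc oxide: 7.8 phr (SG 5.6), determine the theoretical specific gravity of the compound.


Sum of weights = 154.5
Volume contributions:
  polymer: 100/0.88 = 113.6364
  filler: 27.7/2.64 = 10.4924
  plasticizer: 19.0/1.02 = 18.6275
  zinc oxide: 7.8/5.6 = 1.3929
Sum of volumes = 144.1491
SG = 154.5 / 144.1491 = 1.072

SG = 1.072


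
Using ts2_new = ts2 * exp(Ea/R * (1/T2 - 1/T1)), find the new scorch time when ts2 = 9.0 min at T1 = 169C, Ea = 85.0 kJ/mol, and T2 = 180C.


Convert temperatures: T1 = 169 + 273.15 = 442.15 K, T2 = 180 + 273.15 = 453.15 K
ts2_new = 9.0 * exp(85000 / 8.314 * (1/453.15 - 1/442.15))
1/T2 - 1/T1 = -5.4901e-05
ts2_new = 5.13 min

5.13 min


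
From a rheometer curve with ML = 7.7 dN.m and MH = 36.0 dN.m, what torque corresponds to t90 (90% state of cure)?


M90 = ML + 0.9 * (MH - ML)
M90 = 7.7 + 0.9 * (36.0 - 7.7)
M90 = 7.7 + 0.9 * 28.3
M90 = 33.17 dN.m

33.17 dN.m


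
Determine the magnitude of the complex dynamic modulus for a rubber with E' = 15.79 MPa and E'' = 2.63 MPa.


|E*| = sqrt(E'^2 + E''^2)
= sqrt(15.79^2 + 2.63^2)
= sqrt(249.3241 + 6.9169)
= 16.008 MPa

16.008 MPa


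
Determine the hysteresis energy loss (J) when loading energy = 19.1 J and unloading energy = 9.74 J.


Hysteresis loss = loading - unloading
= 19.1 - 9.74
= 9.36 J

9.36 J


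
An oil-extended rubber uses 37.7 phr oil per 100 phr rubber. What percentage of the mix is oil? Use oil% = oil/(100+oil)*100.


Oil % = oil / (100 + oil) * 100
= 37.7 / (100 + 37.7) * 100
= 37.7 / 137.7 * 100
= 27.38%

27.38%


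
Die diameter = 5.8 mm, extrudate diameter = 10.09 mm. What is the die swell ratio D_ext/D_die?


Die swell ratio = D_extrudate / D_die
= 10.09 / 5.8
= 1.74

Die swell = 1.74


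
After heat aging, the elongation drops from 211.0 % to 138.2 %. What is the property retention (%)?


Retention = aged / original * 100
= 138.2 / 211.0 * 100
= 65.5%

65.5%


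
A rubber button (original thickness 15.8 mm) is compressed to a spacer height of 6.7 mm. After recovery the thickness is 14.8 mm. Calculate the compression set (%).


CS = (t0 - recovered) / (t0 - ts) * 100
= (15.8 - 14.8) / (15.8 - 6.7) * 100
= 1.0 / 9.1 * 100
= 11.0%

11.0%


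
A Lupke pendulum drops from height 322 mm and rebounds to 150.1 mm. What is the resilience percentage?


Resilience = h_rebound / h_drop * 100
= 150.1 / 322 * 100
= 46.6%

46.6%


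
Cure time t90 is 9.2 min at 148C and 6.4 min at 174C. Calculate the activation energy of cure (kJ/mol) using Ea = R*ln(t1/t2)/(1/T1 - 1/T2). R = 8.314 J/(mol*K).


T1 = 421.15 K, T2 = 447.15 K
1/T1 - 1/T2 = 1.3806e-04
ln(t1/t2) = ln(9.2/6.4) = 0.3629
Ea = 8.314 * 0.3629 / 1.3806e-04 = 21853.4624 J/mol
Ea = 21.85 kJ/mol

21.85 kJ/mol


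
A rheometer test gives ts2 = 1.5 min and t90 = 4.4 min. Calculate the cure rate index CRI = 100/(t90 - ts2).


CRI = 100 / (t90 - ts2)
= 100 / (4.4 - 1.5)
= 100 / 2.9
= 34.48 min^-1

34.48 min^-1


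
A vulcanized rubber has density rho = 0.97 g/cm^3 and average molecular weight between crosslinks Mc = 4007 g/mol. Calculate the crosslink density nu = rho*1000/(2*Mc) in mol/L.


nu = rho * 1000 / (2 * Mc)
nu = 0.97 * 1000 / (2 * 4007)
nu = 970.0 / 8014
nu = 0.1210 mol/L

0.1210 mol/L


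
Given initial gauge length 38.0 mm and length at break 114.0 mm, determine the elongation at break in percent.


Elongation = (Lf - L0) / L0 * 100
= (114.0 - 38.0) / 38.0 * 100
= 76.0 / 38.0 * 100
= 200.0%

200.0%


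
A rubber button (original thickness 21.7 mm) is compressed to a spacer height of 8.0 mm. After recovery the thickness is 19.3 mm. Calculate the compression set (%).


CS = (t0 - recovered) / (t0 - ts) * 100
= (21.7 - 19.3) / (21.7 - 8.0) * 100
= 2.4 / 13.7 * 100
= 17.5%

17.5%


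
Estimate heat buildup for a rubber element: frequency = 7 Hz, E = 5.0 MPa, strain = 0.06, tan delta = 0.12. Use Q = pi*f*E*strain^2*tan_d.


Q = pi * f * E * strain^2 * tan_d
= pi * 7 * 5.0 * 0.06^2 * 0.12
= pi * 7 * 5.0 * 0.0036 * 0.12
= 0.0475

Q = 0.0475


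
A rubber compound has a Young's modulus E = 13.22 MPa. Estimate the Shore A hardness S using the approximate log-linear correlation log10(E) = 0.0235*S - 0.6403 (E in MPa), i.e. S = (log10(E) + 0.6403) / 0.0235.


log10(E) = 0.0235*S - 0.6403  =>  S = (log10(E) + 0.6403) / 0.0235
log10(13.22) = 1.121231
S = (1.121231 + 0.6403) / 0.0235 = 1.761531 / 0.0235
S = 75.0

Shore A = 75.0


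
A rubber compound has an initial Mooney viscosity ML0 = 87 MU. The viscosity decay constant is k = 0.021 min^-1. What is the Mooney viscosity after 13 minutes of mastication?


ML = ML0 * exp(-k * t)
ML = 87 * exp(-0.021 * 13)
ML = 87 * 0.7611
ML = 66.22 MU

66.22 MU


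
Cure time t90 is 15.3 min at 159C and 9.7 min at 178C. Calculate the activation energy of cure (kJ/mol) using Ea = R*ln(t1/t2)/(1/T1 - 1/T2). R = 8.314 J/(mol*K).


T1 = 432.15 K, T2 = 451.15 K
1/T1 - 1/T2 = 9.7454e-05
ln(t1/t2) = ln(15.3/9.7) = 0.4557
Ea = 8.314 * 0.4557 / 9.7454e-05 = 38879.1358 J/mol
Ea = 38.88 kJ/mol

38.88 kJ/mol


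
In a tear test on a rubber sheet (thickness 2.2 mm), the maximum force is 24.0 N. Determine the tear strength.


Tear strength = force / thickness
= 24.0 / 2.2
= 10.91 N/mm

10.91 N/mm


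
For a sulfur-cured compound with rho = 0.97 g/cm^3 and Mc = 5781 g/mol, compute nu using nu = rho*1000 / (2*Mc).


nu = rho * 1000 / (2 * Mc)
nu = 0.97 * 1000 / (2 * 5781)
nu = 970.0 / 11562
nu = 0.0839 mol/L

0.0839 mol/L


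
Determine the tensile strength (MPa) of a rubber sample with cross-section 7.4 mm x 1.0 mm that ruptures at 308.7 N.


Area = width * thickness = 7.4 * 1.0 = 7.4 mm^2
TS = force / area = 308.7 / 7.4 = 41.72 MPa

41.72 MPa


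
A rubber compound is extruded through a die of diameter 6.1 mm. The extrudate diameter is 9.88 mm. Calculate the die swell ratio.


Die swell ratio = D_extrudate / D_die
= 9.88 / 6.1
= 1.62

Die swell = 1.62


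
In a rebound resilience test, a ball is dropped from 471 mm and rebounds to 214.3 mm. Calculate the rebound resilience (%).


Resilience = h_rebound / h_drop * 100
= 214.3 / 471 * 100
= 45.5%

45.5%


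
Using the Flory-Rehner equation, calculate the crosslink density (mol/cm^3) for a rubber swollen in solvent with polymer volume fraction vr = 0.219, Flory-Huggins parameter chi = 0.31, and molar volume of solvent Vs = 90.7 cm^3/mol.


ln(1 - vr) = ln(1 - 0.219) = -0.2472
Numerator = -((-0.2472) + 0.219 + 0.31 * 0.219^2) = 0.0133
Denominator = 90.7 * (0.219^(1/3) - 0.219/2) = 44.7391
nu = 0.0133 / 44.7391 = 2.9755e-04 mol/cm^3

2.9755e-04 mol/cm^3


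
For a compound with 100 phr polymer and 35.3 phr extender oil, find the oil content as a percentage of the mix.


Oil % = oil / (100 + oil) * 100
= 35.3 / (100 + 35.3) * 100
= 35.3 / 135.3 * 100
= 26.09%

26.09%


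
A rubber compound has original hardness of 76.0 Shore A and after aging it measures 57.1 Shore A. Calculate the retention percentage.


Retention = aged / original * 100
= 57.1 / 76.0 * 100
= 75.1%

75.1%


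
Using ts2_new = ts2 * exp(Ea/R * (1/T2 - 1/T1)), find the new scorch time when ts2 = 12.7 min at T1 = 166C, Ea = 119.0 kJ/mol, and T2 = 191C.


Convert temperatures: T1 = 166 + 273.15 = 439.15 K, T2 = 191 + 273.15 = 464.15 K
ts2_new = 12.7 * exp(119000 / 8.314 * (1/464.15 - 1/439.15))
1/T2 - 1/T1 = -1.2265e-04
ts2_new = 2.19 min

2.19 min


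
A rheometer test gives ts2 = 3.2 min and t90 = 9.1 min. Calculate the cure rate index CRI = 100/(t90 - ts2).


CRI = 100 / (t90 - ts2)
= 100 / (9.1 - 3.2)
= 100 / 5.9
= 16.95 min^-1

16.95 min^-1


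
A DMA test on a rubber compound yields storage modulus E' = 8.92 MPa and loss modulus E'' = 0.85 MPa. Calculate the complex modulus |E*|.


|E*| = sqrt(E'^2 + E''^2)
= sqrt(8.92^2 + 0.85^2)
= sqrt(79.5664 + 0.7225)
= 8.96 MPa

8.96 MPa


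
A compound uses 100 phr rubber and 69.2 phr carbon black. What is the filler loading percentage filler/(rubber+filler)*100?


Filler % = filler / (rubber + filler) * 100
= 69.2 / (100 + 69.2) * 100
= 69.2 / 169.2 * 100
= 40.9%

40.9%


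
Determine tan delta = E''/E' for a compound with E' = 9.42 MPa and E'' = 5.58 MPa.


tan delta = E'' / E'
= 5.58 / 9.42
= 0.5924

tan delta = 0.5924


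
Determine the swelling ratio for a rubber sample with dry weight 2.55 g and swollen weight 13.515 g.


Q = W_swollen / W_dry
Q = 13.515 / 2.55
Q = 5.3

Q = 5.3


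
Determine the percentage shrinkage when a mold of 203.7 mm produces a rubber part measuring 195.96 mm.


Shrinkage = (mold - part) / mold * 100
= (203.7 - 195.96) / 203.7 * 100
= 7.74 / 203.7 * 100
= 3.8%

3.8%


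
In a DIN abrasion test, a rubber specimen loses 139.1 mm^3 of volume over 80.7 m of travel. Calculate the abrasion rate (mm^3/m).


Rate = volume_loss / distance
= 139.1 / 80.7
= 1.724 mm^3/m

1.724 mm^3/m


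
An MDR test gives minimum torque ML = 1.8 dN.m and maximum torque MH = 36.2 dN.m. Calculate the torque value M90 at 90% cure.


M90 = ML + 0.9 * (MH - ML)
M90 = 1.8 + 0.9 * (36.2 - 1.8)
M90 = 1.8 + 0.9 * 34.4
M90 = 32.76 dN.m

32.76 dN.m


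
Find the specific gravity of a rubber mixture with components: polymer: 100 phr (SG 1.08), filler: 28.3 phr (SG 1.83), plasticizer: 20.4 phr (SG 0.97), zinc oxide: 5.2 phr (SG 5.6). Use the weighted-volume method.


Sum of weights = 153.9
Volume contributions:
  polymer: 100/1.08 = 92.5926
  filler: 28.3/1.83 = 15.4645
  plasticizer: 20.4/0.97 = 21.0309
  zinc oxide: 5.2/5.6 = 0.9286
Sum of volumes = 130.0166
SG = 153.9 / 130.0166 = 1.184

SG = 1.184


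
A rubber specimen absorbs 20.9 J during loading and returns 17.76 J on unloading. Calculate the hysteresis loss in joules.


Hysteresis loss = loading - unloading
= 20.9 - 17.76
= 3.14 J

3.14 J


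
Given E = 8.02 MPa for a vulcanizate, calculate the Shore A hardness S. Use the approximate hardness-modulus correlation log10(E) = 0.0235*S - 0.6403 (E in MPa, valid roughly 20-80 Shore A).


log10(E) = 0.0235*S - 0.6403  =>  S = (log10(E) + 0.6403) / 0.0235
log10(8.02) = 0.904174
S = (0.904174 + 0.6403) / 0.0235 = 1.544474 / 0.0235
S = 65.7

Shore A = 65.7


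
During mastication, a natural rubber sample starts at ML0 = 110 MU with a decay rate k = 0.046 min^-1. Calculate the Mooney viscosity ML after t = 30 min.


ML = ML0 * exp(-k * t)
ML = 110 * exp(-0.046 * 30)
ML = 110 * 0.2516
ML = 27.67 MU

27.67 MU


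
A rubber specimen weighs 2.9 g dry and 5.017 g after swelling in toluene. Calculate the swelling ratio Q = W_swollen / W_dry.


Q = W_swollen / W_dry
Q = 5.017 / 2.9
Q = 1.73

Q = 1.73


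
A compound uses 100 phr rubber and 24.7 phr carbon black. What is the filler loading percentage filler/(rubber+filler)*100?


Filler % = filler / (rubber + filler) * 100
= 24.7 / (100 + 24.7) * 100
= 24.7 / 124.7 * 100
= 19.81%

19.81%


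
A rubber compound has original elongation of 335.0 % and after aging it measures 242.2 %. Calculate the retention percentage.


Retention = aged / original * 100
= 242.2 / 335.0 * 100
= 72.3%

72.3%


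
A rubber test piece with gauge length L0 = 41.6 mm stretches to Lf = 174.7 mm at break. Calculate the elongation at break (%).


Elongation = (Lf - L0) / L0 * 100
= (174.7 - 41.6) / 41.6 * 100
= 133.1 / 41.6 * 100
= 320.0%

320.0%


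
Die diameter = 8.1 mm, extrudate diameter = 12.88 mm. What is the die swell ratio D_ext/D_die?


Die swell ratio = D_extrudate / D_die
= 12.88 / 8.1
= 1.59

Die swell = 1.59


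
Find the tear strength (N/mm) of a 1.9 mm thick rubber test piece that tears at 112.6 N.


Tear strength = force / thickness
= 112.6 / 1.9
= 59.26 N/mm

59.26 N/mm


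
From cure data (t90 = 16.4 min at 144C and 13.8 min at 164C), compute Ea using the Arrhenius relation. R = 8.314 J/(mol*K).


T1 = 417.15 K, T2 = 437.15 K
1/T1 - 1/T2 = 1.0967e-04
ln(t1/t2) = ln(16.4/13.8) = 0.1726
Ea = 8.314 * 0.1726 / 1.0967e-04 = 13085.0567 J/mol
Ea = 13.09 kJ/mol

13.09 kJ/mol


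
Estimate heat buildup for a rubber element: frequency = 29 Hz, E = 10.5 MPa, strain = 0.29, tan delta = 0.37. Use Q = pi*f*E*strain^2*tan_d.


Q = pi * f * E * strain^2 * tan_d
= pi * 29 * 10.5 * 0.29^2 * 0.37
= pi * 29 * 10.5 * 0.0841 * 0.37
= 29.7670

Q = 29.7670


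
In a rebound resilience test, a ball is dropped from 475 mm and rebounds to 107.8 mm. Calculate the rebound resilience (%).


Resilience = h_rebound / h_drop * 100
= 107.8 / 475 * 100
= 22.7%

22.7%


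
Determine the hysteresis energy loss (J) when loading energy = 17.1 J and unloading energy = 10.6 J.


Hysteresis loss = loading - unloading
= 17.1 - 10.6
= 6.5 J

6.5 J


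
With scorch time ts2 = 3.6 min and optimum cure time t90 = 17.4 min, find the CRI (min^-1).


CRI = 100 / (t90 - ts2)
= 100 / (17.4 - 3.6)
= 100 / 13.8
= 7.25 min^-1

7.25 min^-1


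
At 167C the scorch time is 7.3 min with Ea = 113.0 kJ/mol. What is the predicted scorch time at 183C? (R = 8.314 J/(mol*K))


Convert temperatures: T1 = 167 + 273.15 = 440.15 K, T2 = 183 + 273.15 = 456.15 K
ts2_new = 7.3 * exp(113000 / 8.314 * (1/456.15 - 1/440.15))
1/T2 - 1/T1 = -7.9691e-05
ts2_new = 2.47 min

2.47 min


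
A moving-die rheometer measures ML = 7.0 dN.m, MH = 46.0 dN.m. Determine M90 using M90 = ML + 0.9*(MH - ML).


M90 = ML + 0.9 * (MH - ML)
M90 = 7.0 + 0.9 * (46.0 - 7.0)
M90 = 7.0 + 0.9 * 39.0
M90 = 42.1 dN.m

42.1 dN.m


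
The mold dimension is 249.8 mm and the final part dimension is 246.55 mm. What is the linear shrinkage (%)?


Shrinkage = (mold - part) / mold * 100
= (249.8 - 246.55) / 249.8 * 100
= 3.25 / 249.8 * 100
= 1.3%

1.3%


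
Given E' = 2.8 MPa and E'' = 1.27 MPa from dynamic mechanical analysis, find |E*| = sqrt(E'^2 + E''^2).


|E*| = sqrt(E'^2 + E''^2)
= sqrt(2.8^2 + 1.27^2)
= sqrt(7.8400 + 1.6129)
= 3.075 MPa

3.075 MPa


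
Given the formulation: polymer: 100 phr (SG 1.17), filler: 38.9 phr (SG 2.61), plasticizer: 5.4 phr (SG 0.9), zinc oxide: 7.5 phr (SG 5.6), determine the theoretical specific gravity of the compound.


Sum of weights = 151.8
Volume contributions:
  polymer: 100/1.17 = 85.4701
  filler: 38.9/2.61 = 14.9042
  plasticizer: 5.4/0.9 = 6.0000
  zinc oxide: 7.5/5.6 = 1.3393
Sum of volumes = 107.7136
SG = 151.8 / 107.7136 = 1.409

SG = 1.409


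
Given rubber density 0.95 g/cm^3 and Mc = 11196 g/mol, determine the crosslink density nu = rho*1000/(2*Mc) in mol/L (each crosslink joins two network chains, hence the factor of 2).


nu = rho * 1000 / (2 * Mc)
nu = 0.95 * 1000 / (2 * 11196)
nu = 950.0 / 22392
nu = 0.0424 mol/L

0.0424 mol/L


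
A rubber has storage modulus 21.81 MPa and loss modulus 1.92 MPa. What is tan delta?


tan delta = E'' / E'
= 1.92 / 21.81
= 0.088

tan delta = 0.088


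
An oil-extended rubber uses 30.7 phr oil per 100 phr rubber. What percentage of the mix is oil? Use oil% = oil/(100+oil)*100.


Oil % = oil / (100 + oil) * 100
= 30.7 / (100 + 30.7) * 100
= 30.7 / 130.7 * 100
= 23.49%

23.49%


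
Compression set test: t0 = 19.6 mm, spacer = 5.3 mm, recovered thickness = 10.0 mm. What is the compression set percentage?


CS = (t0 - recovered) / (t0 - ts) * 100
= (19.6 - 10.0) / (19.6 - 5.3) * 100
= 9.6 / 14.3 * 100
= 67.1%

67.1%


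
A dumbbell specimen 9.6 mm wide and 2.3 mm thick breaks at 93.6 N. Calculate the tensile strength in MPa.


Area = width * thickness = 9.6 * 2.3 = 22.08 mm^2
TS = force / area = 93.6 / 22.08 = 4.24 MPa

4.24 MPa


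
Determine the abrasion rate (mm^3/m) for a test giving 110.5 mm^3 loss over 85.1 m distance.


Rate = volume_loss / distance
= 110.5 / 85.1
= 1.298 mm^3/m

1.298 mm^3/m


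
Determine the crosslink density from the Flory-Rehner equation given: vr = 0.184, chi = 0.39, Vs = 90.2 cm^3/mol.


ln(1 - vr) = ln(1 - 0.184) = -0.2033
Numerator = -((-0.2033) + 0.184 + 0.39 * 0.184^2) = 0.0061
Denominator = 90.2 * (0.184^(1/3) - 0.184/2) = 43.0050
nu = 0.0061 / 43.0050 = 1.4271e-04 mol/cm^3

1.4271e-04 mol/cm^3


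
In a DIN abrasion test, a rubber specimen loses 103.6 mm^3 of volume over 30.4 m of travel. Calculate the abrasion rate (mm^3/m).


Rate = volume_loss / distance
= 103.6 / 30.4
= 3.408 mm^3/m

3.408 mm^3/m


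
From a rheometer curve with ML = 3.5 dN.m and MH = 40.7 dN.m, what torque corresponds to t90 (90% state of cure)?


M90 = ML + 0.9 * (MH - ML)
M90 = 3.5 + 0.9 * (40.7 - 3.5)
M90 = 3.5 + 0.9 * 37.2
M90 = 36.98 dN.m

36.98 dN.m


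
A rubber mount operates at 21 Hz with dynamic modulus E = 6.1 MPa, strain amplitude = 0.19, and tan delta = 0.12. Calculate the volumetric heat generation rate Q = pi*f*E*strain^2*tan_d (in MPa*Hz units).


Q = pi * f * E * strain^2 * tan_d
= pi * 21 * 6.1 * 0.19^2 * 0.12
= pi * 21 * 6.1 * 0.0361 * 0.12
= 1.7434

Q = 1.7434


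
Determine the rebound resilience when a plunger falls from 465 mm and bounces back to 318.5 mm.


Resilience = h_rebound / h_drop * 100
= 318.5 / 465 * 100
= 68.5%

68.5%


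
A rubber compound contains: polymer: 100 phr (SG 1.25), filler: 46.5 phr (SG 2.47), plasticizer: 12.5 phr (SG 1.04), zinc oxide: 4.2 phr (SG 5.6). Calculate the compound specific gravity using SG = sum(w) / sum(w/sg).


Sum of weights = 163.2
Volume contributions:
  polymer: 100/1.25 = 80.0000
  filler: 46.5/2.47 = 18.8259
  plasticizer: 12.5/1.04 = 12.0192
  zinc oxide: 4.2/5.6 = 0.7500
Sum of volumes = 111.5951
SG = 163.2 / 111.5951 = 1.462

SG = 1.462


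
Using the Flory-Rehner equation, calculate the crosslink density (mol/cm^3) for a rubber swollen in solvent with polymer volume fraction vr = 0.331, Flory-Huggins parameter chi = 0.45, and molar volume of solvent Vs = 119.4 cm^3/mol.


ln(1 - vr) = ln(1 - 0.331) = -0.4020
Numerator = -((-0.4020) + 0.331 + 0.45 * 0.331^2) = 0.0217
Denominator = 119.4 * (0.331^(1/3) - 0.331/2) = 62.8330
nu = 0.0217 / 62.8330 = 3.4486e-04 mol/cm^3

3.4486e-04 mol/cm^3
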